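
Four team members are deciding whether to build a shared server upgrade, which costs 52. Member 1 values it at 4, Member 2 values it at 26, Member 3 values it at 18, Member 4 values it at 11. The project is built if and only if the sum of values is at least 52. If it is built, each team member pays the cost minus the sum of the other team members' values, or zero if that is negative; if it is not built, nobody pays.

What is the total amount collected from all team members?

34

Total value 59 ≥ cost 52, so it is built.
Member 1: others sum to 55; max(0, 52 - 55) = 0.
Member 2: others sum to 33; max(0, 52 - 33) = 19.
Member 3: others sum to 41; max(0, 52 - 41) = 11.
Member 4: others sum to 48; max(0, 52 - 48) = 4.
Total collected = 0 + 19 + 11 + 4 = 34.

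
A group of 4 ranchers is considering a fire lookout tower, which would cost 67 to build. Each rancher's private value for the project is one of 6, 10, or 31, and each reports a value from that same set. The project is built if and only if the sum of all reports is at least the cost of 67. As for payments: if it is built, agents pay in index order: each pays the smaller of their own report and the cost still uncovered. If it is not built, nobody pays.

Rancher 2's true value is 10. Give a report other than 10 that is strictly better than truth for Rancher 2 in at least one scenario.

6

Suppose Rancher 1 reports 6, Rancher 3 reports 31 and Rancher 4 reports 31.
Report 10: project built, pays 10, utility 10 - 10 = 0.
Report 6: project built, pays 6, utility 10 - 6 = 4.
So reporting 6 beats truth here (4 > 0).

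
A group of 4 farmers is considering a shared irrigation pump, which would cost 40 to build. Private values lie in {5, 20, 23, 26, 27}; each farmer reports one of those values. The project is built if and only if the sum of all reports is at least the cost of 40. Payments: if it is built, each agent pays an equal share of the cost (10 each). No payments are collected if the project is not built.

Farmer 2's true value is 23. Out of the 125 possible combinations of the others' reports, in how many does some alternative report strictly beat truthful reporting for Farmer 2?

1

Others report (5, 5, 5): truth gives 0; report 26 gives 13 > 0. Violating.
Others report (5, 5, 20): truth gives 13; no alternative beats it.
Others report (5, 5, 23): truth gives 13; no alternative beats it.
(Checking all 125 profiles: 1 has a profitable deviation, 124 do not.)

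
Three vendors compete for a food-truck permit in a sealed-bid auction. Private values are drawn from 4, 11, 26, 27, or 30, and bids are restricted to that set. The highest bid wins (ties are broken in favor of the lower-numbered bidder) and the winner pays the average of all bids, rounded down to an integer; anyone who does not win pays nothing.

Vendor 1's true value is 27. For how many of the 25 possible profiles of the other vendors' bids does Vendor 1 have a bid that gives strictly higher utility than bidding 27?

Others bid (4, 4): truth gives 16; bid 4 gives 23 > 16. Violating.
Others bid (4, 11): truth gives 13; bid 11 gives 19 > 13. Violating.
Others bid (4, 26): truth gives 8; bid 26 gives 9 > 8. Violating.
Others bid (4, 30): truth gives 0; bid 30 gives 6 > 0. Violating.
Others bid (4, 27): truth gives 8; no alternative beats it.
Others bid (11, 26): truth gives 6; no alternative beats it.
(Checking all 25 profiles: 10 have a profitable deviation, 15 do not.)

10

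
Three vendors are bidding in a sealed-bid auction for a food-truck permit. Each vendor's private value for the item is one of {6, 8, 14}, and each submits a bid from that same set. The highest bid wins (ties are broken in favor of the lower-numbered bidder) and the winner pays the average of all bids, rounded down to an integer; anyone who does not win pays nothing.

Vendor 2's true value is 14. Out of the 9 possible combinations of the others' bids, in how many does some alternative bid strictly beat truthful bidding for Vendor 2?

2

Others bid (6, 6): truth gives 6; bid 8 gives 8 > 6. Violating.
Others bid (6, 8): truth gives 5; bid 8 gives 7 > 5. Violating.
Others bid (6, 14): truth gives 3; no alternative beats it.
Others bid (8, 6): truth gives 5; no alternative beats it.
(Checking all 9 profiles: 2 have a profitable deviation, 7 do not.)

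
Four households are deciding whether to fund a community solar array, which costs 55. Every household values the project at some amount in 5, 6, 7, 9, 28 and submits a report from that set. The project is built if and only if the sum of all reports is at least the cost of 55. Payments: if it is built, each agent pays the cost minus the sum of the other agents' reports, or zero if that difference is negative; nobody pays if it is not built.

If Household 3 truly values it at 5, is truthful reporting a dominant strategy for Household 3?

Check each profile of the others' reports and compare truth against every alternative report.
Others report (5, 28, 28): truth gives 5, best alternative gives 5.
Others report (6, 28, 28): truth gives 5, best alternative gives 5.
Others report (7, 28, 28): truth gives 5, best alternative gives 5.
Others report (9, 28, 28): truth gives 5, best alternative gives 5.
Others report (28, 5, 28): truth gives 5, best alternative gives 5.
Others report (28, 6, 28): truth gives 5, best alternative gives 5.
(Remaining 119 profiles checked similarly; truth is weakly best in each.)
In every case the truthful report is at least as good as any alternative, so it is a dominant strategy.

Yes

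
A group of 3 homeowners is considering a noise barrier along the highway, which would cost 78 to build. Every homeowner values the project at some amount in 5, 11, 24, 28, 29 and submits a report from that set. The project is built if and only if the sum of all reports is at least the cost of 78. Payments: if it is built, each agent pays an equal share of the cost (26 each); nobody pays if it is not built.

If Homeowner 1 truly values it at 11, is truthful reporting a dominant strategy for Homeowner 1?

Check each profile of the others' reports and compare truth against every alternative report.
Others report (5, 5): truth gives 0, best alternative gives 0.
Others report (5, 11): truth gives 0, best alternative gives 0.
Others report (5, 24): truth gives 0, best alternative gives 0.
Others report (5, 28): truth gives 0, best alternative gives 0.
Others report (5, 29): truth gives 0, best alternative gives 0.
Others report (11, 5): truth gives 0, best alternative gives 0.
(Remaining 19 profiles checked similarly; truth is weakly best in each.)
In every case the truthful report is at least as good as any alternative, so it is a dominant strategy.

Yes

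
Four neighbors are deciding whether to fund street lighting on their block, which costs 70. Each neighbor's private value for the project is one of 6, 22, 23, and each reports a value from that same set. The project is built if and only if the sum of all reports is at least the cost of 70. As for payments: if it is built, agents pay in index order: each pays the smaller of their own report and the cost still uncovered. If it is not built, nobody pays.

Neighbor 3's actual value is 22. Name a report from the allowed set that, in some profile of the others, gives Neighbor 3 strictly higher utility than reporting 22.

6

Suppose Neighbor 1 reports 22, Neighbor 2 reports 22 and Neighbor 4 reports 22.
Report 22: project built, pays 22, utility 22 - 22 = 0.
Report 6: project built, pays 6, utility 22 - 6 = 16.
So reporting 6 beats truth here (16 > 0).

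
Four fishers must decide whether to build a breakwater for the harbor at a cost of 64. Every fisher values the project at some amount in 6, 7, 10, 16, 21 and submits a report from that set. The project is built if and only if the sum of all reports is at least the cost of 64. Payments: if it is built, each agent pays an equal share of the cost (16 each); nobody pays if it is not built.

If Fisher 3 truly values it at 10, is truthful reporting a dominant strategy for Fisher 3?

Yes

Check each profile of the others' reports and compare truth against every alternative report.
Others report (16, 21, 21): truth gives -6, best alternative gives -6.
Others report (21, 16, 21): truth gives -6, best alternative gives -6.
Others report (21, 21, 16): truth gives -6, best alternative gives -6.
Others report (21, 21, 21): truth gives -6, best alternative gives -6.
Others report (6, 6, 6): truth gives 0, best alternative gives 0.
Others report (6, 6, 7): truth gives 0, best alternative gives 0.
(Remaining 119 profiles checked similarly; truth is weakly best in each.)
In every case the truthful report is at least as good as any alternative, so it is a dominant strategy.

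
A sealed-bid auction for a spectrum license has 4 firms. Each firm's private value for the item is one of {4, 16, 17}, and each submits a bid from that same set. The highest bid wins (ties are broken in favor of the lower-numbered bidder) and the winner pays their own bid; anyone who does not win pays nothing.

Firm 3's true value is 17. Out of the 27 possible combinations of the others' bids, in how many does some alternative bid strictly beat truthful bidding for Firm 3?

2

Others bid (4, 4, 4): truth gives 0; bid 16 gives 1 > 0. Violating.
Others bid (4, 4, 16): truth gives 0; bid 16 gives 1 > 0. Violating.
Others bid (4, 4, 17): truth gives 0; no alternative beats it.
Others bid (4, 16, 4): truth gives 0; no alternative beats it.
(Checking all 27 profiles: 2 have a profitable deviation, 25 do not.)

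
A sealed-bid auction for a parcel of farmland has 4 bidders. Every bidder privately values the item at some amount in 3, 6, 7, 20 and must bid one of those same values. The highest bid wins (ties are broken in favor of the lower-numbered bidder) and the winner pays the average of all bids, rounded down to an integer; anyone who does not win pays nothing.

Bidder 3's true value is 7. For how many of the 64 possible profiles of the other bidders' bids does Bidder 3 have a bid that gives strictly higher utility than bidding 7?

1

Others bid (3, 3, 3): truth gives 3; bid 6 gives 4 > 3. Violating.
Others bid (3, 3, 6): truth gives 3; no alternative beats it.
Others bid (3, 3, 7): truth gives 2; no alternative beats it.
(Checking all 64 profiles: 1 has a profitable deviation, 63 do not.)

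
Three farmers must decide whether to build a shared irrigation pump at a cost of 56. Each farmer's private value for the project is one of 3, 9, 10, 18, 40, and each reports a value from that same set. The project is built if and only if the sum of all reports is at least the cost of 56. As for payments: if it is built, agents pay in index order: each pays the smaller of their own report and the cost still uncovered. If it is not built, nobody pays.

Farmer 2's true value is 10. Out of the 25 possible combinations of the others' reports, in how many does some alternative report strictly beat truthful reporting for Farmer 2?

Others report (9, 40): truth gives 0; report 9 gives 1 > 0. Violating.
Others report (10, 40): truth gives 0; report 9 gives 1 > 0. Violating.
Others report (18, 40): truth gives 0; report 3 gives 7 > 0. Violating.
Others report (40, 9): truth gives 0; report 9 gives 1 > 0. Violating.
Others report (3, 3): truth gives 0; no alternative beats it.
Others report (3, 9): truth gives 0; no alternative beats it.
(Checking all 25 profiles: 7 have a profitable deviation, 18 do not.)

7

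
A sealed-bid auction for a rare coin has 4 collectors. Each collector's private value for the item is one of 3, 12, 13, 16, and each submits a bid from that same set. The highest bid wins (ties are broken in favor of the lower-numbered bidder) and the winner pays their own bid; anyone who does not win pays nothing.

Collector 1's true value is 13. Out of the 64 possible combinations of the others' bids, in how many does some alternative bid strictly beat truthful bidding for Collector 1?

Others bid (3, 3, 3): truth gives 0; bid 3 gives 10 > 0. Violating.
Others bid (3, 3, 12): truth gives 0; bid 12 gives 1 > 0. Violating.
Others bid (3, 12, 3): truth gives 0; bid 12 gives 1 > 0. Violating.
Others bid (3, 12, 12): truth gives 0; bid 12 gives 1 > 0. Violating.
Others bid (3, 3, 13): truth gives 0; no alternative beats it.
Others bid (3, 3, 16): truth gives 0; no alternative beats it.
(Checking all 64 profiles: 8 have a profitable deviation, 56 do not.)

8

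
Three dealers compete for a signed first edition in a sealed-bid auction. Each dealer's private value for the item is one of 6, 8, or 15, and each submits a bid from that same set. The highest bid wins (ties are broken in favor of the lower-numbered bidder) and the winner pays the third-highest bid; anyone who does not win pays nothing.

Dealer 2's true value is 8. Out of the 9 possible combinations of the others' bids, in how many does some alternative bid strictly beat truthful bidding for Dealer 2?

2

Others bid (6, 15): truth gives 0; bid 15 gives 2 > 0. Violating.
Others bid (8, 6): truth gives 0; bid 15 gives 2 > 0. Violating.
Others bid (6, 6): truth gives 2; no alternative beats it.
Others bid (6, 8): truth gives 2; no alternative beats it.
(Checking all 9 profiles: 2 have a profitable deviation, 7 do not.)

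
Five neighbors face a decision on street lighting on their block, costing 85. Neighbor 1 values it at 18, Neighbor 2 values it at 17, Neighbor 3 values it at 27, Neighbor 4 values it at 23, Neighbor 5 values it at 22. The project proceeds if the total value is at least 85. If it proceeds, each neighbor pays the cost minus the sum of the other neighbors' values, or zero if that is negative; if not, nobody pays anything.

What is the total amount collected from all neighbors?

6

Total value 107 ≥ cost 85, so it is built.
Neighbor 1: others sum to 89; max(0, 85 - 89) = 0.
Neighbor 2: others sum to 90; max(0, 85 - 90) = 0.
Neighbor 3: others sum to 80; max(0, 85 - 80) = 5.
Neighbor 4: others sum to 84; max(0, 85 - 84) = 1.
Neighbor 5: others sum to 85; max(0, 85 - 85) = 0.
Total collected = 0 + 0 + 5 + 1 + 0 = 6.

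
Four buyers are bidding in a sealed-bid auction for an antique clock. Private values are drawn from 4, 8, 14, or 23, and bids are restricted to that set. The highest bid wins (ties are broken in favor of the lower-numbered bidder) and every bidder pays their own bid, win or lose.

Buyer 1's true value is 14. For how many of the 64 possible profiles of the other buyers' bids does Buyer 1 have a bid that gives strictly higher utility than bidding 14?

45

Others bid (4, 4, 4): truth gives 0; bid 4 gives 10 > 0. Violating.
Others bid (4, 4, 8): truth gives 0; bid 8 gives 6 > 0. Violating.
Others bid (4, 4, 23): truth gives -14; bid 4 gives -4 > -14. Violating.
Others bid (4, 8, 4): truth gives 0; bid 8 gives 6 > 0. Violating.
Others bid (4, 4, 14): truth gives 0; no alternative beats it.
Others bid (4, 8, 14): truth gives 0; no alternative beats it.
(Checking all 64 profiles: 45 have a profitable deviation, 19 do not.)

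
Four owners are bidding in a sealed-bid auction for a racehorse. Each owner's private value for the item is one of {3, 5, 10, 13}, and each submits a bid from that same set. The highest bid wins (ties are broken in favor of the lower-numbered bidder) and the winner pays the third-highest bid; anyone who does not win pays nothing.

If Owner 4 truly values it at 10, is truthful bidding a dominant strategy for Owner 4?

No

Consider the case where Owner 1 bids 3, Owner 2 bids 3 and Owner 3 bids 10.
Truthful bid 10: loses, pays 0, utility 0.
Bid 13 instead: wins, pays 3, utility 10 - 3 = 7.
Since 7 > 0, bidding 13 is strictly better here, so truthful bidding is not dominant.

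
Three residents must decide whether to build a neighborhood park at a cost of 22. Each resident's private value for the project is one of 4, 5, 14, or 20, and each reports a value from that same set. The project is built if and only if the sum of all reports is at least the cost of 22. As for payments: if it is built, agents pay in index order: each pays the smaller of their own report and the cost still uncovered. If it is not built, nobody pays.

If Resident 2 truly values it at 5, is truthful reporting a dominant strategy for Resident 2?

No

Consider the case where Resident 1 reports 4 and Resident 3 reports 14.
Truthful report 5: project built, pays 5, utility 5 - 5 = 0.
Report 4 instead: project built, pays 4, utility 5 - 4 = 1.
Since 1 > 0, reporting 4 is strictly better here, so truthful reporting is not dominant.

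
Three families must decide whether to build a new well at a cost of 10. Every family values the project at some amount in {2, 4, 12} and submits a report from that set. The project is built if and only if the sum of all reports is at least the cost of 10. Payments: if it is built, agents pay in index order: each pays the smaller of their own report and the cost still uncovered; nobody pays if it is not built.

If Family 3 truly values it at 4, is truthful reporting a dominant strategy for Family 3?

Yes

Check each profile of the others' reports and compare truth against every alternative report.
Others report (2, 12): truth gives 4, best alternative gives 4.
Others report (4, 12): truth gives 4, best alternative gives 4.
Others report (12, 2): truth gives 4, best alternative gives 4.
Others report (12, 4): truth gives 4, best alternative gives 4.
Others report (12, 12): truth gives 4, best alternative gives 4.
Others report (4, 4): truth gives 2, best alternative gives 2.
(Remaining 3 profiles checked similarly; truth is weakly best in each.)
In every case the truthful report is at least as good as any alternative, so it is a dominant strategy.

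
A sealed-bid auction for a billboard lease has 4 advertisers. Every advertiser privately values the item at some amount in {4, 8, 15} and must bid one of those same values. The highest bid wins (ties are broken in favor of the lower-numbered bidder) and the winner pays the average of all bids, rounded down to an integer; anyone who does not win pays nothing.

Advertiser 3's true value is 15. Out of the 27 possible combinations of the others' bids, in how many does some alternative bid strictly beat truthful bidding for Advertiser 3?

2

Others bid (4, 4, 4): truth gives 9; bid 8 gives 10 > 9. Violating.
Others bid (4, 4, 8): truth gives 8; bid 8 gives 9 > 8. Violating.
Others bid (4, 4, 15): truth gives 6; no alternative beats it.
Others bid (4, 8, 4): truth gives 8; no alternative beats it.
(Checking all 27 profiles: 2 have a profitable deviation, 25 do not.)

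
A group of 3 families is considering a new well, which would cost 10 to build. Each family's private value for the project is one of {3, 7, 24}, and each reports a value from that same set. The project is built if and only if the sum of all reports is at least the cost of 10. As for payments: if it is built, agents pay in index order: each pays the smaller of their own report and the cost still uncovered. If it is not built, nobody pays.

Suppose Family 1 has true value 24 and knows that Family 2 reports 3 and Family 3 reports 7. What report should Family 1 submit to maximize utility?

Report 3: project built, pays 3, utility 24 - 3 = 21.
Report 7: project built, pays 7, utility 24 - 7 = 17.
Report 24: project built, pays 10, utility 24 - 10 = 14.
The best choice is 3 with utility 21.

3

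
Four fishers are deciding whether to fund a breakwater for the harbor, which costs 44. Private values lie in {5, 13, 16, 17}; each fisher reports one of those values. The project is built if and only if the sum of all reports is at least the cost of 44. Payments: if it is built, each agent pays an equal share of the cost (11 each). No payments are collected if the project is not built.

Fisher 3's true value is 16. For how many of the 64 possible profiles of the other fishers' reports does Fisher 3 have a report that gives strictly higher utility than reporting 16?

Others report (5, 5, 17): truth gives 0; report 17 gives 5 > 0. Violating.
Others report (5, 17, 5): truth gives 0; report 17 gives 5 > 0. Violating.
Others report (17, 5, 5): truth gives 0; report 17 gives 5 > 0. Violating.
Others report (5, 5, 5): truth gives 0; no alternative beats it.
Others report (5, 5, 13): truth gives 0; no alternative beats it.
(Checking all 64 profiles: 3 have a profitable deviation, 61 do not.)

3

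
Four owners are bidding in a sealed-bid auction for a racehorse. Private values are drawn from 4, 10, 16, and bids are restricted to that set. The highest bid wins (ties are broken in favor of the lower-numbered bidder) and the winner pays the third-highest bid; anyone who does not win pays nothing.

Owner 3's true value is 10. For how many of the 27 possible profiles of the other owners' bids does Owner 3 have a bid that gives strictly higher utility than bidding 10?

Others bid (4, 4, 16): truth gives 0; bid 16 gives 6 > 0. Violating.
Others bid (4, 10, 4): truth gives 0; bid 16 gives 6 > 0. Violating.
Others bid (10, 4, 4): truth gives 0; bid 16 gives 6 > 0. Violating.
Others bid (4, 4, 4): truth gives 6; no alternative beats it.
Others bid (4, 4, 10): truth gives 6; no alternative beats it.
(Checking all 27 profiles: 3 have a profitable deviation, 24 do not.)

3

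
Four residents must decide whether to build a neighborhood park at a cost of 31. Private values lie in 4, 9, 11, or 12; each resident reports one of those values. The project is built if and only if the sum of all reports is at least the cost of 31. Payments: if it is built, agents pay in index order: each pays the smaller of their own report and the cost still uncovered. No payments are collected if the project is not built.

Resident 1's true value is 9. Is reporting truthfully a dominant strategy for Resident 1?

No

Consider the case where Resident 2 reports 4, Resident 3 reports 11 and Resident 4 reports 12.
Truthful report 9: project built, pays 9, utility 9 - 9 = 0.
Report 4 instead: project built, pays 4, utility 9 - 4 = 5.
Since 5 > 0, reporting 4 is strictly better here, so truthful reporting is not dominant.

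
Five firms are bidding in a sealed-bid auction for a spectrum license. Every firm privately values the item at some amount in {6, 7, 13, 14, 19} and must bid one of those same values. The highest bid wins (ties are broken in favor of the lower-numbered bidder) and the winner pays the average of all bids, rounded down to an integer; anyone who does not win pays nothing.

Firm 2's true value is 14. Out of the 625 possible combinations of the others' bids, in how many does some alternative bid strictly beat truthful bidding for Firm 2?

Others bid (6, 6, 6, 6): truth gives 7; bid 7 gives 8 > 7. Violating.
Others bid (6, 6, 6, 7): truth gives 7; bid 7 gives 8 > 7. Violating.
Others bid (6, 6, 6, 13): truth gives 5; bid 13 gives 6 > 5. Violating.
Others bid (6, 6, 6, 19): truth gives 0; bid 19 gives 3 > 0. Violating.
Others bid (6, 6, 6, 14): truth gives 5; no alternative beats it.
Others bid (6, 6, 7, 13): truth gives 5; no alternative beats it.
(Checking all 625 profiles: 170 have a profitable deviation, 455 do not.)

170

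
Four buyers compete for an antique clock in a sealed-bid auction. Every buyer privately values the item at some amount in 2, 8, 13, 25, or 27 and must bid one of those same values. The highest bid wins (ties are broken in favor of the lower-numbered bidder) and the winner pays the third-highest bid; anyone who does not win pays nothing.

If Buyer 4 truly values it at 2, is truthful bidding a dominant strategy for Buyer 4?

Yes

Check each profile of the others' bids and compare truth against every alternative bid.
Others bid (2, 2, 2): truth gives 0, best alternative gives 0.
Others bid (2, 2, 8): truth gives 0, best alternative gives 0.
Others bid (2, 2, 13): truth gives 0, best alternative gives 0.
Others bid (2, 2, 25): truth gives 0, best alternative gives 0.
Others bid (2, 2, 27): truth gives 0, best alternative gives 0.
Others bid (2, 8, 2): truth gives 0, best alternative gives 0.
(Remaining 119 profiles checked similarly; truth is weakly best in each.)
In every case the truthful bid is at least as good as any alternative, so it is a dominant strategy.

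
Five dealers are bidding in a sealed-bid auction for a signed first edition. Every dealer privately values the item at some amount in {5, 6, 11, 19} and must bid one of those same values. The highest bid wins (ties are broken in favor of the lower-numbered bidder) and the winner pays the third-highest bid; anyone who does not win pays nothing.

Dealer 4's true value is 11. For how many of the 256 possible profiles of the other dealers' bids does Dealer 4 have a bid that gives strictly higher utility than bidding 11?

Others bid (5, 5, 5, 19): truth gives 0; bid 19 gives 6 > 0. Violating.
Others bid (5, 5, 6, 19): truth gives 0; bid 19 gives 5 > 0. Violating.
Others bid (5, 5, 11, 5): truth gives 0; bid 19 gives 6 > 0. Violating.
Others bid (5, 5, 11, 6): truth gives 0; bid 19 gives 5 > 0. Violating.
Others bid (5, 5, 5, 5): truth gives 6; no alternative beats it.
Others bid (5, 5, 5, 6): truth gives 6; no alternative beats it.
(Checking all 256 profiles: 32 have a profitable deviation, 224 do not.)

32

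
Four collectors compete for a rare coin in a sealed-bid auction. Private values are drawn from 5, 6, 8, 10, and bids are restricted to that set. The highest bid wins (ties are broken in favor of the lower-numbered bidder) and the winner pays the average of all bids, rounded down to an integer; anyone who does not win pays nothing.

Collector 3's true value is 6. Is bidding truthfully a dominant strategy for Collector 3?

Check each profile of the others' bids and compare truth against every alternative bid.
Others bid (5, 5, 6): truth gives 1, best alternative gives 0.
Others bid (5, 5, 5): truth gives 1, best alternative gives 1.
Others bid (5, 5, 8): truth gives 0, best alternative gives 0.
Others bid (5, 5, 10): truth gives 0, best alternative gives 0.
Others bid (5, 6, 5): truth gives 0, best alternative gives 0.
Others bid (5, 6, 6): truth gives 0, best alternative gives 0.
(Remaining 58 profiles checked similarly; truth is weakly best in each.)
In every case the truthful bid is at least as good as any alternative, so it is a dominant strategy.

Yes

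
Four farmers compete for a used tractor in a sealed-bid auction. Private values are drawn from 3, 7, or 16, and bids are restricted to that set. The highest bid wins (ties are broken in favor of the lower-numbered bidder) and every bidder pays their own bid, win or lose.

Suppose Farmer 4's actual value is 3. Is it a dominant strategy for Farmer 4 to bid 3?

Yes

Check each profile of the others' bids and compare truth against every alternative bid.
Others bid (3, 3, 7): truth gives -3, best alternative gives -7.
Others bid (3, 3, 16): truth gives -3, best alternative gives -7.
Others bid (3, 7, 3): truth gives -3, best alternative gives -7.
Others bid (3, 7, 7): truth gives -3, best alternative gives -7.
Others bid (3, 7, 16): truth gives -3, best alternative gives -7.
Others bid (3, 16, 3): truth gives -3, best alternative gives -7.
(Remaining 21 profiles checked similarly; truth is weakly best in each.)
In every case the truthful bid is at least as good as any alternative, so it is a dominant strategy.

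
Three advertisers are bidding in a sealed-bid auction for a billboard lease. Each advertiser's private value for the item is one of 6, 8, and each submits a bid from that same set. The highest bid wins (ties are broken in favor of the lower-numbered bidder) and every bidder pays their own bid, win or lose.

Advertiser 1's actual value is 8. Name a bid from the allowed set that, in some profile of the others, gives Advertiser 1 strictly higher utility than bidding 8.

Suppose Advertiser 2 bids 6 and Advertiser 3 bids 6.
Bid 8: wins, pays 8, utility 8 - 8 = 0.
Bid 6: wins, pays 6, utility 8 - 6 = 2.
So bidding 6 beats truth here (2 > 0).

6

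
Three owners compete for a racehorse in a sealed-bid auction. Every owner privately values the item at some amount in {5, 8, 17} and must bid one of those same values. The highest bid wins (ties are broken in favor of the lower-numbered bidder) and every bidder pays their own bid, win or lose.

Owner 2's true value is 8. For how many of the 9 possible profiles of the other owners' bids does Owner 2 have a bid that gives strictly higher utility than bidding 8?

7

Others bid (5, 17): truth gives -8; bid 5 gives -5 > -8. Violating.
Others bid (8, 5): truth gives -8; bid 5 gives -5 > -8. Violating.
Others bid (8, 8): truth gives -8; bid 5 gives -5 > -8. Violating.
Others bid (8, 17): truth gives -8; bid 5 gives -5 > -8. Violating.
Others bid (5, 5): truth gives 0; no alternative beats it.
Others bid (5, 8): truth gives 0; no alternative beats it.
(Checking all 9 profiles: 7 have a profitable deviation, 2 do not.)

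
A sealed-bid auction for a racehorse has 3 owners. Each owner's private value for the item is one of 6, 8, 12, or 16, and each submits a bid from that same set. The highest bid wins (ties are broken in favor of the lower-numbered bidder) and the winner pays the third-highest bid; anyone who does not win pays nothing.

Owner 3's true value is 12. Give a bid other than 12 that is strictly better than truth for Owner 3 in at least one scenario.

16

Suppose Owner 1 bids 6 and Owner 2 bids 12.
Bid 12: loses, pays 0, utility 0.
Bid 16: wins, pays 6, utility 12 - 6 = 6.
So bidding 16 beats truth here (6 > 0).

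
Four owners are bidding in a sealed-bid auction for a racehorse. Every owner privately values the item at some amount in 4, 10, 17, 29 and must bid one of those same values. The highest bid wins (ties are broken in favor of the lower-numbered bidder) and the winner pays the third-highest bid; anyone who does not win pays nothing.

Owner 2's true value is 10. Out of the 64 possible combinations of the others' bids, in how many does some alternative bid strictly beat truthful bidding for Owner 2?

6

Others bid (4, 4, 17): truth gives 0; bid 17 gives 6 > 0. Violating.
Others bid (4, 4, 29): truth gives 0; bid 29 gives 6 > 0. Violating.
Others bid (4, 17, 4): truth gives 0; bid 17 gives 6 > 0. Violating.
Others bid (4, 29, 4): truth gives 0; bid 29 gives 6 > 0. Violating.
Others bid (4, 4, 4): truth gives 6; no alternative beats it.
Others bid (4, 4, 10): truth gives 6; no alternative beats it.
(Checking all 64 profiles: 6 have a profitable deviation, 58 do not.)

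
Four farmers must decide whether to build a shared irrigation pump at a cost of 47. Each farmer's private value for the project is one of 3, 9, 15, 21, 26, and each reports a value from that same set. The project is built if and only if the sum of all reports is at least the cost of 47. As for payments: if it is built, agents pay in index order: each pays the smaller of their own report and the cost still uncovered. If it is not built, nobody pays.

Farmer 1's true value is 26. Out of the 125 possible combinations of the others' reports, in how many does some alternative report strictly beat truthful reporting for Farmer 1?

115

Others report (3, 3, 21): truth gives 0; report 21 gives 5 > 0. Violating.
Others report (3, 3, 26): truth gives 0; report 15 gives 11 > 0. Violating.
Others report (3, 9, 15): truth gives 0; report 21 gives 5 > 0. Violating.
Others report (3, 9, 21): truth gives 0; report 15 gives 11 > 0. Violating.
Others report (3, 3, 3): truth gives 0; no alternative beats it.
Others report (3, 3, 9): truth gives 0; no alternative beats it.
(Checking all 125 profiles: 115 have a profitable deviation, 10 do not.)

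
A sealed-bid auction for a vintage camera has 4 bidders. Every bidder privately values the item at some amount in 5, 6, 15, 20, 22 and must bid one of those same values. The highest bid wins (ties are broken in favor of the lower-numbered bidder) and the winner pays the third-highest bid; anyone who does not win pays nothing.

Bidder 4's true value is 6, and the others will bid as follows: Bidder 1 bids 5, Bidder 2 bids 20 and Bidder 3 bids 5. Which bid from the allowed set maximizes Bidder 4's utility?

Bid 5: loses, pays 0, utility 0.
Bid 6: loses, pays 0, utility 0.
Bid 15: loses, pays 0, utility 0.
Bid 20: loses, pays 0, utility 0.
Bid 22: wins, pays 5, utility 6 - 5 = 1.
The best choice is 22 with utility 1.

22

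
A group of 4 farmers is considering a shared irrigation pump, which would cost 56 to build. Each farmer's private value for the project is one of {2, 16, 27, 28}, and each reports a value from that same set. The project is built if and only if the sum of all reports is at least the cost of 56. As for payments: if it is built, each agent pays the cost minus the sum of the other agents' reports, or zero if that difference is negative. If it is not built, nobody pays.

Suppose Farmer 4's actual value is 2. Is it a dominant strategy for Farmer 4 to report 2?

Yes

Check each profile of the others' reports and compare truth against every alternative report.
Others report (2, 16, 27): truth gives 0, best alternative gives -9.
Others report (2, 27, 16): truth gives 0, best alternative gives -9.
Others report (16, 2, 27): truth gives 0, best alternative gives -9.
Others report (16, 27, 2): truth gives 0, best alternative gives -9.
Others report (27, 2, 16): truth gives 0, best alternative gives -9.
Others report (27, 16, 2): truth gives 0, best alternative gives -9.
(Remaining 58 profiles checked similarly; truth is weakly best in each.)
In every case the truthful report is at least as good as any alternative, so it is a dominant strategy.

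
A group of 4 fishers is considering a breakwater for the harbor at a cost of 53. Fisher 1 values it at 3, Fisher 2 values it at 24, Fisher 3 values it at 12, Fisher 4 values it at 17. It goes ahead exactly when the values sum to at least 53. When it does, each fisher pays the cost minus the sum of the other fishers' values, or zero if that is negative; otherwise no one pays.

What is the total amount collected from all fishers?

Total value 56 ≥ cost 53, so it is built.
Fisher 1: others sum to 53; max(0, 53 - 53) = 0.
Fisher 2: others sum to 32; max(0, 53 - 32) = 21.
Fisher 3: others sum to 44; max(0, 53 - 44) = 9.
Fisher 4: others sum to 39; max(0, 53 - 39) = 14.
Total collected = 0 + 21 + 9 + 14 = 44.

44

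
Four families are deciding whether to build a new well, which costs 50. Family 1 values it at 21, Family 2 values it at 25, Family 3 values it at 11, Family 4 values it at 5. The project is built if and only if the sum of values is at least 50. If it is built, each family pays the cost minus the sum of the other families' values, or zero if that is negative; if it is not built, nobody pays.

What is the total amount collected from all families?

22

Total value 62 ≥ cost 50, so it is built.
Family 1: others sum to 41; max(0, 50 - 41) = 9.
Family 2: others sum to 37; max(0, 50 - 37) = 13.
Family 3: others sum to 51; max(0, 50 - 51) = 0.
Family 4: others sum to 57; max(0, 50 - 57) = 0.
Total collected = 9 + 13 + 0 + 0 = 22.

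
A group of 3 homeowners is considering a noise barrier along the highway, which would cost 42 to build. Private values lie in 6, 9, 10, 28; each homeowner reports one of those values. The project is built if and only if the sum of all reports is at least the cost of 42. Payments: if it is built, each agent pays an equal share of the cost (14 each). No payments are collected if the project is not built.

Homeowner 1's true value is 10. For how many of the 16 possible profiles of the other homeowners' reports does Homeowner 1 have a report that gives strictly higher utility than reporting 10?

2

Others report (6, 28): truth gives -4; report 6 gives 0 > -4. Violating.
Others report (28, 6): truth gives -4; report 6 gives 0 > -4. Violating.
Others report (6, 6): truth gives 0; no alternative beats it.
Others report (6, 9): truth gives 0; no alternative beats it.
(Checking all 16 profiles: 2 have a profitable deviation, 14 do not.)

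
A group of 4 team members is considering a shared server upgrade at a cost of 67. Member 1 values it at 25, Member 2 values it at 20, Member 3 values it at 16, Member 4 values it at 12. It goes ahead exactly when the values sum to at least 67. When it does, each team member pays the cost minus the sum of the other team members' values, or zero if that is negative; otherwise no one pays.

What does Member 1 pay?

Total value 73 ≥ cost 67, so the project is built.
The other team members' values sum to 48.
Cost minus that sum is 67 - 48 = 19.

19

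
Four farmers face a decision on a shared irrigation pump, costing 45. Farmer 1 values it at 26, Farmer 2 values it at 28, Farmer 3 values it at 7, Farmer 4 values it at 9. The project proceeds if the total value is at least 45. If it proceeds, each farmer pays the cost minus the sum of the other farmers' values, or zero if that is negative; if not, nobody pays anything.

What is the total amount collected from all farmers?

Total value 70 ≥ cost 45, so it is built.
Farmer 1: others sum to 44; max(0, 45 - 44) = 1.
Farmer 2: others sum to 42; max(0, 45 - 42) = 3.
Farmer 3: others sum to 63; max(0, 45 - 63) = 0.
Farmer 4: others sum to 61; max(0, 45 - 61) = 0.
Total collected = 1 + 3 + 0 + 0 = 4.

4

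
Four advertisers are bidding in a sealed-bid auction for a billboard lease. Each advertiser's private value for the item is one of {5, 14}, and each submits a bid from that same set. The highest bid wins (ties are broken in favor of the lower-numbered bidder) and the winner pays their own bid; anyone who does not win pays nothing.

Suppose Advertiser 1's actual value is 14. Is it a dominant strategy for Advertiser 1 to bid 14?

Consider the case where Advertiser 2 bids 5, Advertiser 3 bids 5 and Advertiser 4 bids 5.
Truthful bid 14: wins, pays 14, utility 14 - 14 = 0.
Bid 5 instead: wins, pays 5, utility 14 - 5 = 9.
Since 9 > 0, bidding 5 is strictly better here, so truthful bidding is not dominant.

No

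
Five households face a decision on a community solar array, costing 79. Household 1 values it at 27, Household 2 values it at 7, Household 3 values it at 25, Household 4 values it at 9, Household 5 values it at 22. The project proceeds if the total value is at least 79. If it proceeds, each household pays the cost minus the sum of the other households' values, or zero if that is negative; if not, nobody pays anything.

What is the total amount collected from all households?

Total value 90 ≥ cost 79, so it is built.
Household 1: others sum to 63; max(0, 79 - 63) = 16.
Household 2: others sum to 83; max(0, 79 - 83) = 0.
Household 3: others sum to 65; max(0, 79 - 65) = 14.
Household 4: others sum to 81; max(0, 79 - 81) = 0.
Household 5: others sum to 68; max(0, 79 - 68) = 11.
Total collected = 16 + 0 + 14 + 0 + 11 = 41.

41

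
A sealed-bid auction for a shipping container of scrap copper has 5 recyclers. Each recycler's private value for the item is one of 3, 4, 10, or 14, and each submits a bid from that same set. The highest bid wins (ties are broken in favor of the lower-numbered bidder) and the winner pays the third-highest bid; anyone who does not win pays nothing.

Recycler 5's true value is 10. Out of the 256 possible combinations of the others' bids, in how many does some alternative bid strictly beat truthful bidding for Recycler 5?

32

Others bid (3, 3, 3, 10): truth gives 0; bid 14 gives 7 > 0. Violating.
Others bid (3, 3, 4, 10): truth gives 0; bid 14 gives 6 > 0. Violating.
Others bid (3, 3, 10, 3): truth gives 0; bid 14 gives 7 > 0. Violating.
Others bid (3, 3, 10, 4): truth gives 0; bid 14 gives 6 > 0. Violating.
Others bid (3, 3, 3, 3): truth gives 7; no alternative beats it.
Others bid (3, 3, 3, 4): truth gives 7; no alternative beats it.
(Checking all 256 profiles: 32 have a profitable deviation, 224 do not.)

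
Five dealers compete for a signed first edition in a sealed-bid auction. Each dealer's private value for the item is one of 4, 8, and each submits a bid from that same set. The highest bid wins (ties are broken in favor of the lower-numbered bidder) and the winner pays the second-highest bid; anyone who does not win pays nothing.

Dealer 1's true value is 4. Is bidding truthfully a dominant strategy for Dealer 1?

Check each profile of the others' bids and compare truth against every alternative bid.
Others bid (4, 4, 4, 8): truth gives 0, best alternative gives -4.
Others bid (4, 4, 8, 4): truth gives 0, best alternative gives -4.
Others bid (4, 4, 8, 8): truth gives 0, best alternative gives -4.
Others bid (4, 8, 4, 4): truth gives 0, best alternative gives -4.
Others bid (4, 8, 4, 8): truth gives 0, best alternative gives -4.
Others bid (4, 8, 8, 4): truth gives 0, best alternative gives -4.
(Remaining 10 profiles checked similarly; truth is weakly best in each.)
In every case the truthful bid is at least as good as any alternative, so it is a dominant strategy.

Yes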